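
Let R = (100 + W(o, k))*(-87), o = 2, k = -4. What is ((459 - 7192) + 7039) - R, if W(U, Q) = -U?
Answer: 8832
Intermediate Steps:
R = -8526 (R = (100 - 1*2)*(-87) = (100 - 2)*(-87) = 98*(-87) = -8526)
((459 - 7192) + 7039) - R = ((459 - 7192) + 7039) - 1*(-8526) = (-6733 + 7039) + 8526 = 306 + 8526 = 8832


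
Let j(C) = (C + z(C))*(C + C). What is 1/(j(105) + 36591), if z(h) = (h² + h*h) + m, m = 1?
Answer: 1/4689351 ≈ 2.1325e-7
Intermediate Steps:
z(h) = 1 + 2*h² (z(h) = (h² + h*h) + 1 = (h² + h²) + 1 = 2*h² + 1 = 1 + 2*h²)
j(C) = 2*C*(1 + C + 2*C²) (j(C) = (C + (1 + 2*C²))*(C + C) = (1 + C + 2*C²)*(2*C) = 2*C*(1 + C + 2*C²))
1/(j(105) + 36591) = 1/(2*105*(1 + 105 + 2*105²) + 36591) = 1/(2*105*(1 + 105 + 2*11025) + 36591) = 1/(2*105*(1 + 105 + 22050) + 36591) = 1/(2*105*22156 + 36591) = 1/(4652760 + 36591) = 1/4689351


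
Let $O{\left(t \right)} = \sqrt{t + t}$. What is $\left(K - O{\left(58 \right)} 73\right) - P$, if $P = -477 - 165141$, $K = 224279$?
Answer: $389897 - 146 \sqrt{29} \approx 3.8911 \cdot 10^{5}$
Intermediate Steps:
$O{\left(t \right)} = \sqrt{2} \sqrt{t}$ ($O{\left(t \right)} = \sqrt{2 t} = \sqrt{2} \sqrt{t}$)
$P = -165618$ ($P = -477 - 165141 = -165618$)
$\left(K - O{\left(58 \right)} 73\right) - P = \left(224279 - \sqrt{2} \sqrt{58} \cdot 73\right) - -165618 = \left(224279 - 2 \sqrt{29} \cdot 73\right) + 165618 = \left(224279 - 146 \sqrt{29}\right) + 165618 = 389897 - 146 \sqrt{29}$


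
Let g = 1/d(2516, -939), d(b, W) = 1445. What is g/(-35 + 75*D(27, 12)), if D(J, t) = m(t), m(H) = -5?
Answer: -1/592450 ≈ -1.6879e-6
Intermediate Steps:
D(J, t) = -5
g = 1/1445 ≈ 0.00069204
g/(-35 + 75*D(27, 12)) = 1/(1445*(-35 + 75*(-5))) = 1/(1445*(-35 - 375)) = (1/1445)/(-410) = (1/1445)*(-1/410) = -1/592450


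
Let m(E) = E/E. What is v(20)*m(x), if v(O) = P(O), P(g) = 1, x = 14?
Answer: 1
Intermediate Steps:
m(E) = 1
v(O) = 1
v(20)*m(x) = 1*1 = 1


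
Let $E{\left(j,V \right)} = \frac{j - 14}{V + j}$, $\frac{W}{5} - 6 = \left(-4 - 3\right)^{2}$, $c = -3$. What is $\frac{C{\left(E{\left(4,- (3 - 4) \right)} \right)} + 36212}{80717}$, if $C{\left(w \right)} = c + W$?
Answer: $\frac{5212}{11531} \approx 0.452$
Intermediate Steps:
$W = 275$ ($W = 30 + 5 \left(-4 - 3\right)^{2} = 30 + 5 \left(-7\right)^{2} = 30 + 5 \cdot 49 = 30 + 245 = 275$)
$E{\left(j,V \right)} = \frac{-14 + j}{V + j}$
$C{\left(w \right)} = 272$ ($C{\left(w \right)} = -3 + 275 = 272$)
$\frac{C{\left(E{\left(4,- (3 - 4) \right)} \right)} + 36212}{80717} = \frac{272 + 36212}{80717} = 36484 \cdot \frac{1}{80717} = \frac{5212}{11531}$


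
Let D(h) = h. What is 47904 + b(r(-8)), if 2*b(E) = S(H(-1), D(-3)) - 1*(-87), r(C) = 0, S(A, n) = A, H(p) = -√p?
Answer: 95895/2 - I/2 ≈ 47948.0 - 0.5*I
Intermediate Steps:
b(E) = 87/2 - I/2 (b(E) = (-√(-1) - 1*(-87))/2 = (-I + 87)/2 = (87 - I)/2 = 87/2 - I/2)
47904 + b(r(-8)) = 47904 + (87/2 - I/2) = 95895/2 - I/2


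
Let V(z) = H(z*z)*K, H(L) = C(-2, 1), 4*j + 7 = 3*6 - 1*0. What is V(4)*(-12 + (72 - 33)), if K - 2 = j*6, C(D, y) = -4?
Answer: -1998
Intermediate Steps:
j = 11/4 (j = -7/4 + (3*6 - 1*0)/4 = -7/4 + (18 + 0)/4 = -7/4 + (1/4)*18 = -7/4 + 9/2 = 11/4 ≈ 2.7500)
K = 37/2 (K = 2 + (11/4)*6 = 2 + 33/2 = 37/2 ≈ 18.500)
H(L) = -4
V(z) = -74 (V(z) = -4*37/2 = -74)
V(4)*(-12 + (72 - 33)) = -74*(-12 + (72 - 33)) = -74*(-12 + 39) = -74*27 = -1998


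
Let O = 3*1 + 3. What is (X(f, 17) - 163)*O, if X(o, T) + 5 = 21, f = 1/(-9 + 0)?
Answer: -882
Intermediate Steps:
f = -1/9 (f = 1/(-9) = -1/9 ≈ -0.11111)
X(o, T) = 16 (X(o, T) = -5 + 21 = 16)
O = 6 (O = 3 + 3 = 6)
(X(f, 17) - 163)*O = (16 - 163)*6 = -147*6 = -882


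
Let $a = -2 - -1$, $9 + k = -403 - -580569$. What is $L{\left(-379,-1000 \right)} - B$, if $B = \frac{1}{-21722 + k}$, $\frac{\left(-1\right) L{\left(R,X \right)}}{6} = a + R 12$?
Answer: $\frac{15241924889}{558435} \approx 27294.0$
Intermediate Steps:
$k = 580157$ ($k = -9 - -580166 = -9 + \left(-403 + 580569\right) = -9 + 580166 = 580157$)
$a = -1$ ($a = -2 + 1 = -1$)
$L{\left(R,X \right)} = 6 - 72 R$ ($L{\left(R,X \right)} = - 6 \left(-1 + R 12\right) = - 6 \left(-1 + 12 R\right) = 6 - 72 R$)
$B = \frac{1}{558435}$ ($B = \frac{1}{-21722 + 580157} = \frac{1}{558435} \approx 1.7907 \cdot 10^{-6}$)
$L{\left(-379,-1000 \right)} - B = \left(6 - -27288\right) - \frac{1}{558435} = \left(6 + 27288\right) - \frac{1}{558435} = 27294 - \frac{1}{558435} = \frac{15241924889}{558435}$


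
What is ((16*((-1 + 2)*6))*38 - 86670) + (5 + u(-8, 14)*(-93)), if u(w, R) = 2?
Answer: -83203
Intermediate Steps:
((16*((-1 + 2)*6))*38 - 86670) + (5 + u(-8, 14)*(-93)) = ((16*((-1 + 2)*6))*38 - 86670) + (5 + 2*(-93)) = ((16*(1*6))*38 - 86670) + (5 - 186) = ((16*6)*38 - 86670) - 181 = (96*38 - 86670) - 181 = (3648 - 86670) - 181 = -83022 - 181 = -83203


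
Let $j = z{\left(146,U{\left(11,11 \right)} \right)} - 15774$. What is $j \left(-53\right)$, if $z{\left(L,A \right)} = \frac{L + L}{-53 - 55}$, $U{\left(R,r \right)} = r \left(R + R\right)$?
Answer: $\frac{22576463}{27} \approx 8.3617 \cdot 10^{5}$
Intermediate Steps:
$U{\left(R,r \right)} = 2 R r$ ($U{\left(R,r \right)} = r 2 R = 2 R r$)
$z{\left(L,A \right)} = - \frac{L}{54}$ ($z{\left(L,A \right)} = \frac{2 L}{-108} = 2 L \left(- \frac{1}{108}\right) = - \frac{L}{54}$)
$j = - \frac{425971}{27}$ ($j = \left(- \frac{1}{54}\right) 146 - 15774 = - \frac{73}{27} - 15774 = - \frac{425971}{27} \approx -15777.0$)
$j \left(-53\right) = \left(- \frac{425971}{27}\right) \left(-53\right) = \frac{22576463}{27}$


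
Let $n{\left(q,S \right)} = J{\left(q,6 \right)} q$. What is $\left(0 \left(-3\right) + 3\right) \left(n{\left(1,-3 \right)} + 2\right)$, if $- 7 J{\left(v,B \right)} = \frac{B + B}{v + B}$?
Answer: $\frac{258}{49} \approx 5.2653$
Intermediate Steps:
$J{\left(v,B \right)} = - \frac{2 B}{7 \left(B + v\right)}$ ($J{\left(v,B \right)} = - \frac{\left(B + B\right) \frac{1}{v + B}}{7} = - \frac{2 B \frac{1}{B + v}}{7} = - \frac{2 B}{7 \left(B + v\right)}$)
$n{\left(q,S \right)} = - \frac{12 q}{42 + 7 q}$ ($n{\left(q,S \right)} = \left(-2\right) 6 \frac{1}{7 \cdot 6 + 7 q} q = \left(-2\right) 6 \frac{1}{42 + 7 q} q = - \frac{12}{42 + 7 q} q = - \frac{12 q}{42 + 7 q}$)
$\left(0 \left(-3\right) + 3\right) \left(n{\left(1,-3 \right)} + 2\right) = \left(0 \left(-3\right) + 3\right) \left(\left(-12\right) 1 \frac{1}{42 + 7 \cdot 1} + 2\right) = \left(0 + 3\right) \left(\left(-12\right) 1 \frac{1}{42 + 7} + 2\right) = 3 \left(\left(-12\right) 1 \cdot \frac{1}{49} + 2\right) = 3 \left(- \frac{12}{49} + 2\right) = 3 \cdot \frac{86}{49} = \frac{258}{49}$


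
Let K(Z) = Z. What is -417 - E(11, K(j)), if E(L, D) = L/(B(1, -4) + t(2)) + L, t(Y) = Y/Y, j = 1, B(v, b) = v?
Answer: -867/2 ≈ -433.50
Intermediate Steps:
t(Y) = 1
E(L, D) = 3*L/2 (E(L, D) = L/(1 + 1) + L = L/2 + L = 3*L/2)
-417 - E(11, K(j)) = -417 - 3*11/2 = -417 - 1*33/2 = -417 - 33/2 = -867/2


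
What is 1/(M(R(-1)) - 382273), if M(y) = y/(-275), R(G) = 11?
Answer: -25/9556826 ≈ -2.6159e-6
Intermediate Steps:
M(y) = -y/275 (M(y) = y*(-1/275) = -y/275)
1/(M(R(-1)) - 382273) = 1/(-1/275*11 - 382273) = 1/(-1/25 - 382273) = 1/(-9556826/25) = -25/9556826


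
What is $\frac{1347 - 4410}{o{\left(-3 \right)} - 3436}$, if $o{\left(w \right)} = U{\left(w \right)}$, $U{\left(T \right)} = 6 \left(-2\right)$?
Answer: $\frac{3063}{3448} \approx 0.88834$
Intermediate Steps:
$U{\left(T \right)} = -12$
$o{\left(w \right)} = -12$
$\frac{1347 - 4410}{o{\left(-3 \right)} - 3436} = \frac{1347 - 4410}{-12 - 3436} = - \frac{3063}{-3448} = \left(-3063\right) \left(- \frac{1}{3448}\right) = \frac{3063}{3448}$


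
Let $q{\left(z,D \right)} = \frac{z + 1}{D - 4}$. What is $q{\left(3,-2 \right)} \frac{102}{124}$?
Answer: $- \frac{17}{31} \approx -0.54839$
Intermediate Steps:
$q{\left(z,D \right)} = \frac{1 + z}{-4 + D}$
$q{\left(3,-2 \right)} \frac{102}{124} = \frac{1 + 3}{-4 - 2} \cdot \frac{102}{124} = \frac{1}{-6} \cdot 4 \cdot 102 \cdot \frac{1}{124} = \left(- \frac{1}{6}\right) 4 \cdot \frac{51}{62} = \left(- \frac{2}{3}\right) \frac{51}{62} = - \frac{17}{31}$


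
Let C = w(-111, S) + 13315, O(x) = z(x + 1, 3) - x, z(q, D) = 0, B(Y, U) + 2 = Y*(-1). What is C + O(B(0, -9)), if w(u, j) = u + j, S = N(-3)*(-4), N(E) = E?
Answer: 13218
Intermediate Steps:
B(Y, U) = -2 - Y (B(Y, U) = -2 + Y*(-1) = -2 - Y)
S = 12 (S = -3*(-4) = 12)
O(x) = -x (O(x) = 0 - x = -x)
w(u, j) = j + u
C = 13216 (C = (12 - 111) + 13315 = -99 + 13315 = 13216)
C + O(B(0, -9)) = 13216 - (-2 - 1*0) = 13216 - (-2 + 0) = 13216 - 1*(-2) = 13216 + 2 = 13218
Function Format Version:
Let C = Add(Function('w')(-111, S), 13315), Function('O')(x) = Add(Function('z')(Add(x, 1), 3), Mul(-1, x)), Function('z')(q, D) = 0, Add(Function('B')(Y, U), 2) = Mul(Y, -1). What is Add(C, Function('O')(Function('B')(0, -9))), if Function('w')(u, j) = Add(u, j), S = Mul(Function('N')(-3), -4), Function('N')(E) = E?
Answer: 13218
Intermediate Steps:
Function('B')(Y, U) = Add(-2, Mul(-1, Y)) (Function('B')(Y, U) = Add(-2, Mul(Y, -1)) = Add(-2, Mul(-1, Y)))
S = 12 (S = Mul(-3, -4) = 12)
Function('O')(x) = Mul(-1, x) (Function('O')(x) = Add(0, Mul(-1, x)) = Mul(-1, x))
Function('w')(u, j) = Add(j, u)
C = 13216 (C = Add(Add(12, -111), 13315) = Add(-99, 13315) = 13216)
Add(C, Function('O')(Function('B')(0, -9))) = Add(13216, Mul(-1, Add(-2, Mul(-1, 0)))) = Add(13216, Mul(-1, Add(-2, 0))) = Add(13216, Mul(-1, -2)) = Add(13216, 2) = 13218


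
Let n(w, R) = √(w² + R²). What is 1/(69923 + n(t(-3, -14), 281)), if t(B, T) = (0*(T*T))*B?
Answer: 1/70204 ≈ 1.4244e-5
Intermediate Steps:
t(B, T) = 0 (t(B, T) = (0*T²)*B = 0*B = 0)
n(w, R) = √(R² + w²)
1/(69923 + n(t(-3, -14), 281)) = 1/(69923 + √(281² + 0²)) = 1/(69923 + √(78961 + 0)) = 1/(69923 + √78961) = 1/(69923 + 281) = 1/70204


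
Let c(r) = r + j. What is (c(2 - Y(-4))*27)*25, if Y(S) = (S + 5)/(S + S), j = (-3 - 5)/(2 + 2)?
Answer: 675/8 ≈ 84.375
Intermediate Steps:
j = -2 (j = -8/4 = -8*¼ = -2)
Y(S) = (5 + S)/(2*S) (Y(S) = (5 + S)/((2*S)) = (5 + S)*(1/(2*S)) = (5 + S)/(2*S))
c(r) = -2 + r (c(r) = r - 2 = -2 + r)
(c(2 - Y(-4))*27)*25 = ((-2 + (2 - (5 - 4)/(2*(-4))))*27)*25 = ((-2 + (2 - (-1)/(2*4)))*27)*25 = ((-2 + (2 - 1*(-⅛)))*27)*25 = ((-2 + (2 + ⅛))*27)*25 = ((-2 + 17/8)*27)*25 = ((⅛)*27)*25 = (27/8)*25 = 675/8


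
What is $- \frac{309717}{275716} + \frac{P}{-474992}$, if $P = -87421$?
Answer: $- \frac{4393204601}{4677246224} \approx -0.93927$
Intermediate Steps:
$- \frac{309717}{275716} + \frac{P}{-474992} = - \frac{309717}{275716} - \frac{87421}{-474992} = \left(-309717\right) \frac{1}{275716} - - \frac{87421}{474992} = - \frac{309717}{275716} + \frac{87421}{474992} = - \frac{4393204601}{4677246224}$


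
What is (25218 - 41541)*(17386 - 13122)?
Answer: -69601272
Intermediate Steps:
(25218 - 41541)*(17386 - 13122) = -16323*4264 = -69601272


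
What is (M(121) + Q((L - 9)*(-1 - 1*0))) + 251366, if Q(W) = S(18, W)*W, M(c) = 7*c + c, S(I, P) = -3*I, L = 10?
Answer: 252388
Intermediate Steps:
M(c) = 8*c
Q(W) = -54*W (Q(W) = (-3*18)*W = -54*W)
(M(121) + Q((L - 9)*(-1 - 1*0))) + 251366 = (8*121 - 54*(10 - 9)*(-1 - 1*0)) + 251366 = (968 - 54*(-1 + 0)) + 251366 = (968 - 54*(-1)) + 251366 = (968 + 54) + 251366 = 1022 + 251366 = 252388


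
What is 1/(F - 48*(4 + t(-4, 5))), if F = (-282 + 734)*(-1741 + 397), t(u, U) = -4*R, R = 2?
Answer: -1/607296 ≈ -1.6466e-6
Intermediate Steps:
t(u, U) = -8 (t(u, U) = -4*2 = -8)
F = -607488 (F = 452*(-1344) = -607488)
1/(F - 48*(4 + t(-4, 5))) = 1/(-607488 - 48*(4 - 8)) = 1/(-607488 - 48*(-4)) = 1/(-607488 + 192) = 1/(-607296) = -1/607296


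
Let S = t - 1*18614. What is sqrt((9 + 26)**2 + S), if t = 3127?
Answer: I*sqrt(14262) ≈ 119.42*I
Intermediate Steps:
S = -15487 (S = 3127 - 1*18614 = 3127 - 18614 = -15487)
sqrt((9 + 26)**2 + S) = sqrt((9 + 26)**2 - 15487) = sqrt(35**2 - 15487) = sqrt(1225 - 15487) = sqrt(-14262) = I*sqrt(14262)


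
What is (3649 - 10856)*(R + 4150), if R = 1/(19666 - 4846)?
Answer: -443252128207/14820 ≈ -2.9909e+7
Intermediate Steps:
R = 1/14820 ≈ 6.7476e-5
(3649 - 10856)*(R + 4150) = (3649 - 10856)*(1/14820 + 4150) = -7207*61503001/14820 = -443252128207/14820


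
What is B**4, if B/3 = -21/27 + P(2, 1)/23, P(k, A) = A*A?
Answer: 533794816/22667121 ≈ 23.549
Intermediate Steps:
P(k, A) = A**2
B = -152/69 (B = 3*(-21/27 + 1**2/23) = 3*(-21*1/27 + 1*(1/23)) = 3*(-7/9 + 1/23) = 3*(-152/207) = -152/69 ≈ -2.2029)
B**4 = (-152/69)**4 = 533794816/22667121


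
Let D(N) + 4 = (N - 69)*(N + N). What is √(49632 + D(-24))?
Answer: 2*√13523 ≈ 232.58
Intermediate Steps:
D(N) = -4 + 2*N*(-69 + N) (D(N) = -4 + (N - 69)*(N + N) = -4 + (-69 + N)*(2*N) = -4 + 2*N*(-69 + N))
√(49632 + D(-24)) = √(49632 + (-4 - 138*(-24) + 2*(-24)²)) = √(49632 + (-4 + 3312 + 2*576)) = √(49632 + (-4 + 3312 + 1152)) = √(49632 + 4460) = √54092 = 2*√13523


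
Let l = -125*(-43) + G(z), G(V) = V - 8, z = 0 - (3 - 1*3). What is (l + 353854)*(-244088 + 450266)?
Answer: 74063467338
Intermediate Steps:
z = 0 (z = 0 - (3 - 3) = 0 - 1*0 = 0 + 0 = 0)
G(V) = -8 + V
l = 5367 (l = -125*(-43) + (-8 + 0) = 5375 - 8 = 5367)
(l + 353854)*(-244088 + 450266) = (5367 + 353854)*(-244088 + 450266) = 359221*206178 = 74063467338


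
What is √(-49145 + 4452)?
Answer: I*√44693 ≈ 211.41*I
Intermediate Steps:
√(-49145 + 4452) = √(-44693) = I*√44693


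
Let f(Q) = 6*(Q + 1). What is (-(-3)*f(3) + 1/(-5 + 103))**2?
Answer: 49801249/9604 ≈ 5185.5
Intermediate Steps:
f(Q) = 6 + 6*Q (f(Q) = 6*(1 + Q) = 6 + 6*Q)
(-(-3)*f(3) + 1/(-5 + 103))**2 = (-(-3)*(6 + 6*3) + 1/(-5 + 103))**2 = (-(-3)*(6 + 18) + 1/98)**2 = (-(-3)*24 + 1/98)**2 = (-1*(-72) + 1/98)**2 = (72 + 1/98)**2 = (7057/98)**2 = 49801249/9604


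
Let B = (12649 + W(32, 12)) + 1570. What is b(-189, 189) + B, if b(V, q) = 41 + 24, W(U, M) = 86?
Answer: 14370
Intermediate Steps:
b(V, q) = 65
B = 14305 (B = (12649 + 86) + 1570 = 12735 + 1570 = 14305)
b(-189, 189) + B = 65 + 14305 = 14370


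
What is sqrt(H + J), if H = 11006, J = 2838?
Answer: 2*sqrt(3461) ≈ 117.66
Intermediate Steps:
sqrt(H + J) = sqrt(11006 + 2838) = sqrt(13844) = 2*sqrt(3461)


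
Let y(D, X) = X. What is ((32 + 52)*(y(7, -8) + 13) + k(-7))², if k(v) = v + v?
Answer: 164836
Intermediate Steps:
k(v) = 2*v
((32 + 52)*(y(7, -8) + 13) + k(-7))² = ((32 + 52)*(-8 + 13) + 2*(-7))² = (84*5 - 14)² = (420 - 14)² = 406² = 164836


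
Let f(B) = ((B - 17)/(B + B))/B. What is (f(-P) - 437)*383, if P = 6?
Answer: -12059521/72 ≈ -1.6749e+5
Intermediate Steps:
f(B) = (-17 + B)/(2*B**2) (f(B) = ((-17 + B)/((2*B)))/B = ((-17 + B)*(1/(2*B)))/B = ((-17 + B)/(2*B))/B = (-17 + B)/(2*B**2))
(f(-P) - 437)*383 = ((-17 - 1*6)/(2*(-1*6)**2) - 437)*383 = ((1/2)*(-17 - 6)/(-6)**2 - 437)*383 = ((1/2)*(1/36)*(-23) - 437)*383 = (-23/72 - 437)*383 = -31487/72*383 = -12059521/72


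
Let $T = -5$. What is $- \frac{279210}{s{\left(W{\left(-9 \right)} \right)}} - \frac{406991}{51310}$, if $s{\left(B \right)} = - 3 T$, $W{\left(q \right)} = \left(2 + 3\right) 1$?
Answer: $- \frac{955491331}{51310} \approx -18622.0$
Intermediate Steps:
$W{\left(q \right)} = 5$ ($W{\left(q \right)} = 5 \cdot 1 = 5$)
$s{\left(B \right)} = 15$ ($s{\left(B \right)} = \left(-3\right) \left(-5\right) = 15$)
$- \frac{279210}{s{\left(W{\left(-9 \right)} \right)}} - \frac{406991}{51310} = - \frac{279210}{15} - \frac{406991}{51310} = \left(-279210\right) \frac{1}{15} - \frac{406991}{51310} = -18614 - \frac{406991}{51310} = - \frac{955491331}{51310}$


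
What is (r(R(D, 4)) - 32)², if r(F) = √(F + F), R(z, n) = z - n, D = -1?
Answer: (32 - I*√10)² ≈ 1014.0 - 202.39*I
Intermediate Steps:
r(F) = √2*√F (r(F) = √(2*F) = √2*√F)
(r(R(D, 4)) - 32)² = (√2*√(-1 - 1*4) - 32)² = (√2*√(-1 - 4) - 32)² = (√2*√(-5) - 32)² = (√2*(I*√5) - 32)² = (I*√10 - 32)² = (-32 + I*√10)²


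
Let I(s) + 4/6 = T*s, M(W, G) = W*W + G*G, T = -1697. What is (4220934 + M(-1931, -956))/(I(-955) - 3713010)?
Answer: -26590893/6277127 ≈ -4.2362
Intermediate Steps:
M(W, G) = G² + W² (M(W, G) = W² + G² = G² + W²)
I(s) = -⅔ - 1697*s
(4220934 + M(-1931, -956))/(I(-955) - 3713010) = (4220934 + ((-956)² + (-1931)²))/((-⅔ - 1697*(-955)) - 3713010) = (4220934 + (913936 + 3728761))/((-⅔ + 1620635) - 3713010) = (4220934 + 4642697)/(4861903/3 - 3713010) = 8863631/(-6277127/3) = 8863631*(-3/6277127) = -26590893/6277127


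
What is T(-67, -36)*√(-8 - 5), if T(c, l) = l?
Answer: -36*I*√13 ≈ -129.8*I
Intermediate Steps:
T(-67, -36)*√(-8 - 5) = -36*√(-8 - 5) = -36*I*√13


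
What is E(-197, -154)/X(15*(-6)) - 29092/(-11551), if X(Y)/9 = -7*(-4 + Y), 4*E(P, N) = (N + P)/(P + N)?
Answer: 689142847/273620088 ≈ 2.5186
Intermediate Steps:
E(P, N) = 1/4 (E(P, N) = ((N + P)/(P + N))/4 = ((N + P)/(N + P))/4 = (1/4)*1 = 1/4)
X(Y) = 252 - 63*Y (X(Y) = 9*(-7*(-4 + Y)) = 9*(28 - 7*Y) = 252 - 63*Y)
E(-197, -154)/X(15*(-6)) - 29092/(-11551) = 1/(4*(252 - 945*(-6))) - 29092/(-11551) = 1/(4*(252 - 63*(-90))) - 29092*(-1/11551) = 1/(4*(252 + 5670)) + 29092/11551 = (1/4)/5922 + 29092/11551 = (1/4)*(1/5922) + 29092/11551 = 1/23688 + 29092/11551 = 689142847/273620088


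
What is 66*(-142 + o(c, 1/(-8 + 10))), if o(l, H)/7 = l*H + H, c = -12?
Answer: -11913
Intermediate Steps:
o(l, H) = 7*H + 7*H*l (o(l, H) = 7*(l*H + H) = 7*(H*l + H) = 7*(H + H*l) = 7*H + 7*H*l)
66*(-142 + o(c, 1/(-8 + 10))) = 66*(-142 + 7*(1 - 12)/(-8 + 10)) = 66*(-142 + 7*(-11)/2) = 66*(-142 + 7*(½)*(-11)) = 66*(-142 - 77/2) = 66*(-361/2) = -11913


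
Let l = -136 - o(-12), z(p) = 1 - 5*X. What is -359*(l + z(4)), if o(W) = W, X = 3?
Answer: 49542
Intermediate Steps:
z(p) = -14 (z(p) = 1 - 5*3 = 1 - 15 = -14)
l = -124 (l = -136 - 1*(-12) = -136 + 12 = -124)
-359*(l + z(4)) = -359*(-124 - 14) = -359*(-138) = 49542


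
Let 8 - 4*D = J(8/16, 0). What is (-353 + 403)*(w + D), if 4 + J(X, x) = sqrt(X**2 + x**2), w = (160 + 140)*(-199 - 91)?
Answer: -17399425/4 ≈ -4.3499e+6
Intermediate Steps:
w = -87000 (w = 300*(-290) = -87000)
J(X, x) = -4 + sqrt(X**2 + x**2)
D = 23/8 (D = 2 - (-4 + sqrt((8/16)**2 + 0**2))/4 = 2 - (-4 + sqrt((8*(1/16))**2 + 0))/4 = 2 - (-4 + sqrt((1/2)**2 + 0))/4 = 2 - (-4 + sqrt(1/4 + 0))/4 = 2 - (-4 + sqrt(1/4))/4 = 2 - (-4 + 1/2)/4 = 2 - 1/4*(-7/2) = 2 + 7/8 = 23/8 ≈ 2.8750)
(-353 + 403)*(w + D) = (-353 + 403)*(-87000 + 23/8) = 50*(-695977/8) = -17399425/4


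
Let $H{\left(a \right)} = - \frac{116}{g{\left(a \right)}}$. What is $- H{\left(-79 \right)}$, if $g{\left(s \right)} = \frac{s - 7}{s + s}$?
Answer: $\frac{9164}{43} \approx 213.12$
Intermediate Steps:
$g{\left(s \right)} = \frac{-7 + s}{2 s}$
$H{\left(a \right)} = - \frac{232 a}{-7 + a}$ ($H{\left(a \right)} = - \frac{116}{\frac{1}{2} \frac{1}{a} \left(-7 + a\right)} = - 116 \frac{2 a}{-7 + a} = - \frac{232 a}{-7 + a}$)
$- H{\left(-79 \right)} = - \frac{\left(-232\right) \left(-79\right)}{-7 - 79} = - \frac{\left(-232\right) \left(-79\right)}{-86} = - \frac{\left(-232\right) \left(-79\right) \left(-1\right)}{86} = \left(-1\right) \left(- \frac{9164}{43}\right) = \frac{9164}{43}$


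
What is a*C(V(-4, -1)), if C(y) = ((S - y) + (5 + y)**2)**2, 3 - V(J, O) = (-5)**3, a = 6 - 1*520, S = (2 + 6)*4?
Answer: -159090015586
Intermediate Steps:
S = 32 (S = 8*4 = 32)
a = -514 (a = 6 - 520 = -514)
V(J, O) = 128 (V(J, O) = 3 - 1*(-5)**3 = 3 - 1*(-125) = 3 + 125 = 128)
C(y) = (32 + (5 + y)**2 - y)**2 (C(y) = ((32 - y) + (5 + y)**2)**2 = (32 + (5 + y)**2 - y)**2)
a*C(V(-4, -1)) = -514*(32 + (5 + 128)**2 - 1*128)**2 = -514*(32 + 133**2 - 128)**2 = -514*(32 + 17689 - 128)**2 = -514*17593**2 = -514*309513649 = -159090015586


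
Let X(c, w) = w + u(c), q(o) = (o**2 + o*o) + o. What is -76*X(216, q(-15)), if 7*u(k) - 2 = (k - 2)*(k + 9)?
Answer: -3890972/7 ≈ -5.5585e+5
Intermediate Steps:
u(k) = 2/7 + (-2 + k)*(9 + k)/7 (u(k) = 2/7 + ((k - 2)*(k + 9))/7 = 2/7 + ((-2 + k)*(9 + k))/7 = 2/7 + (-2 + k)*(9 + k)/7)
q(o) = o + 2*o**2 (q(o) = (o**2 + o**2) + o = 2*o**2 + o = o + 2*o**2)
X(c, w) = -16/7 + c + w + c**2/7 (X(c, w) = w + (-16/7 + c + c**2/7) = -16/7 + c + w + c**2/7)
-76*X(216, q(-15)) = -76*(-16/7 + 216 - 15*(1 + 2*(-15)) + (1/7)*216**2) = -76*(-16/7 + 216 - 15*(1 - 30) + (1/7)*46656) = -76*(-16/7 + 216 - 15*(-29) + 46656/7) = -76*(-16/7 + 216 + 435 + 46656/7) = -76*51197/7 = -3890972/7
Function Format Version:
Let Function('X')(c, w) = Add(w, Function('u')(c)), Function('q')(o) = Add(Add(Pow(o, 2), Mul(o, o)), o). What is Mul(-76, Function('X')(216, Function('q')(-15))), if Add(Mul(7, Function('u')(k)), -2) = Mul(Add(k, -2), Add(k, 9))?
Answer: Rational(-3890972, 7) ≈ -5.5585e+5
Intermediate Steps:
Function('u')(k) = Add(Rational(2, 7), Mul(Rational(1, 7), Add(-2, k), Add(9, k))) (Function('u')(k) = Add(Rational(2, 7), Mul(Rational(1, 7), Mul(Add(k, -2), Add(k, 9)))) = Add(Rational(2, 7), Mul(Rational(1, 7), Mul(Add(-2, k), Add(9, k)))) = Add(Rational(2, 7), Mul(Rational(1, 7), Add(-2, k), Add(9, k))))
Function('q')(o) = Add(o, Mul(2, Pow(o, 2))) (Function('q')(o) = Add(Add(Pow(o, 2), Pow(o, 2)), o) = Add(Mul(2, Pow(o, 2)), o) = Add(o, Mul(2, Pow(o, 2))))
Function('X')(c, w) = Add(Rational(-16, 7), c, w, Mul(Rational(1, 7), Pow(c, 2))) (Function('X')(c, w) = Add(w, Add(Rational(-16, 7), c, Mul(Rational(1, 7), Pow(c, 2)))) = Add(Rational(-16, 7), c, w, Mul(Rational(1, 7), Pow(c, 2))))
Mul(-76, Function('X')(216, Function('q')(-15))) = Mul(-76, Add(Rational(-16, 7), 216, Mul(-15, Add(1, Mul(2, -15))), Mul(Rational(1, 7), Pow(216, 2)))) = Mul(-76, Add(Rational(-16, 7), 216, Mul(-15, Add(1, -30)), Mul(Rational(1, 7), 46656))) = Mul(-76, Add(Rational(-16, 7), 216, Mul(-15, -29), Rational(46656, 7))) = Mul(-76, Add(Rational(-16, 7), 216, 435, Rational(46656, 7))) = Mul(-76, Rational(51197, 7)) = Rational(-3890972, 7)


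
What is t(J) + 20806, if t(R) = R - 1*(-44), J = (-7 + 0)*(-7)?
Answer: 20899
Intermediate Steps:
J = 49 (J = -7*(-7) = 49)
t(R) = 44 + R (t(R) = R + 44 = 44 + R)
t(J) + 20806 = (44 + 49) + 20806 = 93 + 20806 = 20899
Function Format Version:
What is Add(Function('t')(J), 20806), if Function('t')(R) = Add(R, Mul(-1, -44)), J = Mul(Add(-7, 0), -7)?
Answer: 20899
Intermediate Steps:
J = 49 (J = Mul(-7, -7) = 49)
Function('t')(R) = Add(44, R) (Function('t')(R) = Add(R, 44) = Add(44, R))
Add(Function('t')(J), 20806) = Add(Add(44, 49), 20806) = Add(93, 20806) = 20899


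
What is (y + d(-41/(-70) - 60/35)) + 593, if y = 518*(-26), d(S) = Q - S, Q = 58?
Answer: -897111/70 ≈ -12816.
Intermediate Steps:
d(S) = 58 - S
y = -13468
(y + d(-41/(-70) - 60/35)) + 593 = (-13468 + (58 - (-41/(-70) - 60/35))) + 593 = (-13468 + (58 - (-41*(-1/70) - 60*1/35))) + 593 = (-13468 + (58 - (41/70 - 12/7))) + 593 = (-13468 + (58 - 1*(-79/70))) + 593 = (-13468 + (58 + 79/70)) + 593 = (-13468 + 4139/70) + 593 = -938621/70 + 593 = -897111/70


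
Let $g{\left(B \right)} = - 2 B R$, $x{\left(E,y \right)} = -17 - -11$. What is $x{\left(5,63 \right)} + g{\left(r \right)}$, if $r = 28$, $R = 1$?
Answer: $-62$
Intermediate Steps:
$x{\left(E,y \right)} = -6$ ($x{\left(E,y \right)} = -17 + 11 = -6$)
$g{\left(B \right)} = - 2 B$ ($g{\left(B \right)} = - 2 B 1 = - 2 B$)
$x{\left(5,63 \right)} + g{\left(r \right)} = -6 - 56 = -62$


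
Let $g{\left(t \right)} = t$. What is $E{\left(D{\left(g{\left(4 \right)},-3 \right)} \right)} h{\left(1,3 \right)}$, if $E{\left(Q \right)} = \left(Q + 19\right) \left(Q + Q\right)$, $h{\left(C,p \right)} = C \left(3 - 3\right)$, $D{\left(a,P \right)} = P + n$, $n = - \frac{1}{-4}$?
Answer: $0$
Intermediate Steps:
$n = \frac{1}{4}$ ($n = \left(-1\right) \left(- \frac{1}{4}\right) = \frac{1}{4} \approx 0.25$)
$D{\left(a,P \right)} = \frac{1}{4} + P$ ($D{\left(a,P \right)} = P + \frac{1}{4} = \frac{1}{4} + P$)
$h{\left(C,p \right)} = 0$ ($h{\left(C,p \right)} = C 0 = 0$)
$E{\left(Q \right)} = 2 Q \left(19 + Q\right)$ ($E{\left(Q \right)} = \left(19 + Q\right) 2 Q = 2 Q \left(19 + Q\right)$)
$E{\left(D{\left(g{\left(4 \right)},-3 \right)} \right)} h{\left(1,3 \right)} = 2 \left(\frac{1}{4} - 3\right) \left(19 + \left(\frac{1}{4} - 3\right)\right) 0 = 2 \left(- \frac{11}{4}\right) \left(19 - \frac{11}{4}\right) 0 = 2 \left(- \frac{11}{4}\right) \frac{65}{4} \cdot 0 = \left(- \frac{715}{8}\right) 0 = 0$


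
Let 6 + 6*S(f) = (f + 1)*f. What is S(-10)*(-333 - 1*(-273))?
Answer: -840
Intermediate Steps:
S(f) = -1 + f*(1 + f)/6 (S(f) = -1 + ((f + 1)*f)/6 = -1 + ((1 + f)*f)/6 = -1 + (f*(1 + f))/6 = -1 + f*(1 + f)/6)
S(-10)*(-333 - 1*(-273)) = (-1 + (⅙)*(-10) + (⅙)*(-10)²)*(-333 - 1*(-273)) = (-1 - 5/3 + (⅙)*100)*(-333 + 273) = (-1 - 5/3 + 50/3)*(-60) = 14*(-60) = -840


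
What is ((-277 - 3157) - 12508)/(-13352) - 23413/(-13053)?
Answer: 260350651/87141828 ≈ 2.9877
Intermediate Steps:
((-277 - 3157) - 12508)/(-13352) - 23413/(-13053) = (-3434 - 12508)*(-1/13352) - 23413*(-1/13053) = -15942*(-1/13352) + 23413/13053 = 7971/6676 + 23413/13053 = 260350651/87141828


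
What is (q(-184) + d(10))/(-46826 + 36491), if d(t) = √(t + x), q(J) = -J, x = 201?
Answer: -184/10335 - √211/10335 ≈ -0.019209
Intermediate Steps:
d(t) = √(201 + t) (d(t) = √(t + 201) = √(201 + t))
(q(-184) + d(10))/(-46826 + 36491) = (-1*(-184) + √(201 + 10))/(-46826 + 36491) = (184 + √211)/(-10335) = (184 + √211)*(-1/10335) = -184/10335 - √211/10335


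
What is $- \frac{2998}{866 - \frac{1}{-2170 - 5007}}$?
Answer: $- \frac{21516646}{6215283} \approx -3.4619$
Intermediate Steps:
$- \frac{2998}{866 - \frac{1}{-2170 - 5007}} = - \frac{2998}{866 - \frac{1}{-7177}} = - \frac{2998}{866 - - \frac{1}{7177}} = - \frac{2998}{866 + \frac{1}{7177}} = - \frac{2998}{\frac{6215283}{7177}} = \left(-2998\right) \frac{7177}{6215283} = - \frac{21516646}{6215283}$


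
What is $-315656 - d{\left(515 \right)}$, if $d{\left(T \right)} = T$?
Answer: $-316171$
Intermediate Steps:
$-315656 - d{\left(515 \right)} = -315656 - 515 = -316171$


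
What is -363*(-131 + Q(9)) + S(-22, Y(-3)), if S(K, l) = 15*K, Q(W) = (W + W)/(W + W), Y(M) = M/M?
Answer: 46860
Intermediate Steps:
Y(M) = 1
Q(W) = 1 (Q(W) = (2*W)/((2*W)) = (2*W)*(1/(2*W)) = 1)
-363*(-131 + Q(9)) + S(-22, Y(-3)) = -363*(-131 + 1) + 15*(-22) = -363*(-130) - 330 = 47190 - 330 = 46860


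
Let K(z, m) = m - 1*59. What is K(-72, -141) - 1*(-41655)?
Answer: 41455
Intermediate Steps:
K(z, m) = -59 + m (K(z, m) = m - 59 = -59 + m)
K(-72, -141) - 1*(-41655) = (-59 - 141) - 1*(-41655) = -200 + 41655 = 41455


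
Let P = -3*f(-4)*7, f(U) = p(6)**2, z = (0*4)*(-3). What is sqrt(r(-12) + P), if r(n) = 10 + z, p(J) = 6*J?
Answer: I*sqrt(27206) ≈ 164.94*I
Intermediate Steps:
z = 0 (z = 0*(-3) = 0)
r(n) = 10 (r(n) = 10 + 0 = 10)
f(U) = 1296 (f(U) = (6*6)**2 = 36**2 = 1296)
P = -27216 (P = -3*1296*7 = -3888*7 = -27216)
sqrt(r(-12) + P) = sqrt(10 - 27216) = sqrt(-27206) = I*sqrt(27206)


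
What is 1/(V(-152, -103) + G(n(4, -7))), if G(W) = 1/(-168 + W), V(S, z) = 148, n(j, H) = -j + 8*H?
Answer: 228/33743 ≈ 0.0067570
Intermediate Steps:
1/(V(-152, -103) + G(n(4, -7))) = 1/(148 + 1/(-168 + (-1*4 + 8*(-7)))) = 1/(148 + 1/(-168 + (-4 - 56))) = 1/(148 + 1/(-168 - 60)) = 1/(148 + 1/(-228)) = 1/(148 - 1/228) = 1/(33743/228) = 228/33743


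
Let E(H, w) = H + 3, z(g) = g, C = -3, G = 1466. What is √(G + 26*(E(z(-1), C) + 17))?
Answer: 14*√10 ≈ 44.272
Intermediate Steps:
E(H, w) = 3 + H
√(G + 26*(E(z(-1), C) + 17)) = √(1466 + 26*((3 - 1) + 17)) = √(1466 + 26*(2 + 17)) = √(1466 + 26*19) = √(1466 + 494) = √1960 = 14*√10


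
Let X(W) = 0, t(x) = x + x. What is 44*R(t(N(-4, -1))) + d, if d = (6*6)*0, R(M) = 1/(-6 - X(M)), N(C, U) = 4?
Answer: -22/3 ≈ -7.3333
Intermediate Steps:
t(x) = 2*x
R(M) = -1/6 (R(M) = 1/(-6 - 1*0) = 1/(-6 + 0) = 1/(-6) = -1/6)
d = 0 (d = 36*0 = 0)
44*R(t(N(-4, -1))) + d = 44*(-1/6) + 0 = -22/3 + 0 = -22/3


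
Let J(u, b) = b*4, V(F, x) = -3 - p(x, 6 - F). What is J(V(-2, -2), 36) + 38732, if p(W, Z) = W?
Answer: 38876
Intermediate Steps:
V(F, x) = -3 - x
J(u, b) = 4*b
J(V(-2, -2), 36) + 38732 = 4*36 + 38732 = 144 + 38732 = 38876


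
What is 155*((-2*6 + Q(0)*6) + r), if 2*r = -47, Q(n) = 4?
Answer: -3565/2 ≈ -1782.5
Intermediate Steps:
r = -47/2 (r = (1/2)*(-47) = -47/2 ≈ -23.500)
155*((-2*6 + Q(0)*6) + r) = 155*((-2*6 + 4*6) - 47/2) = 155*((-12 + 24) - 47/2) = 155*(12 - 47/2) = 155*(-23/2) = -3565/2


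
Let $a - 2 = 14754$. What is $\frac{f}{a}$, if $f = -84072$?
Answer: $- \frac{678}{119} \approx -5.6975$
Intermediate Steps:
$a = 14756$ ($a = 2 + 14754 = 14756$)
$\frac{f}{a} = - \frac{84072}{14756} = \left(-84072\right) \frac{1}{14756} = - \frac{678}{119}$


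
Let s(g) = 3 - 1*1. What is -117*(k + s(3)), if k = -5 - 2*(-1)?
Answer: 117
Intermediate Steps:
s(g) = 2 (s(g) = 3 - 1 = 2)
k = -3 (k = -5 + 2 = -3)
-117*(k + s(3)) = -117*(-3 + 2) = -117*(-1) = 117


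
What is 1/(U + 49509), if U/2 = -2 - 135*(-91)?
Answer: 1/74075 ≈ 1.3500e-5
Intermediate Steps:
U = 24566 (U = 2*(-2 - 135*(-91)) = 2*(-2 + 12285) = 2*12283 = 24566)
1/(U + 49509) = 1/(24566 + 49509) = 1/74075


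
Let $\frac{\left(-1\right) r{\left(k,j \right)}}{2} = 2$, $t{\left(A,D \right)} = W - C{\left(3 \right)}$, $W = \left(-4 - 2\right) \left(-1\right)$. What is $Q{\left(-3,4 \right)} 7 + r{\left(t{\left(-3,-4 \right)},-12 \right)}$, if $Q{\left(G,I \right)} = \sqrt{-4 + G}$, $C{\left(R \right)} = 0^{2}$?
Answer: $-4 + 7 i \sqrt{7} \approx -4.0 + 18.52 i$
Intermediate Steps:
$C{\left(R \right)} = 0$
$W = 6$ ($W = \left(-6\right) \left(-1\right) = 6$)
$t{\left(A,D \right)} = 6$ ($t{\left(A,D \right)} = 6 - 0 = 6 + 0 = 6$)
$r{\left(k,j \right)} = -4$ ($r{\left(k,j \right)} = \left(-2\right) 2 = -4$)
$Q{\left(-3,4 \right)} 7 + r{\left(t{\left(-3,-4 \right)},-12 \right)} = \sqrt{-4 - 3} \cdot 7 - 4 = \sqrt{-7} \cdot 7 - 4 = i \sqrt{7} \cdot 7 - 4 = 7 i \sqrt{7} - 4 = -4 + 7 i \sqrt{7}$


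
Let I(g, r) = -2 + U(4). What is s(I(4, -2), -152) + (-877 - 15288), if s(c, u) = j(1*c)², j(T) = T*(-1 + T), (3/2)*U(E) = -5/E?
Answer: -20796959/1296 ≈ -16047.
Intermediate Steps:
U(E) = -10/(3*E) (U(E) = 2*(-5/E)/3 = -10/(3*E))
I(g, r) = -17/6 (I(g, r) = -2 - 10/3/4 = -2 - 10/3*¼ = -2 - ⅚ = -17/6)
s(c, u) = c²*(-1 + c)² (s(c, u) = ((1*c)*(-1 + 1*c))² = (c*(-1 + c))² = c²*(-1 + c)²)
s(I(4, -2), -152) + (-877 - 15288) = (-17/6)²*(-1 - 17/6)² + (-877 - 15288) = 289*(-23/6)²/36 - 16165 = (289/36)*(529/36) - 16165 = 152881/1296 - 16165 = -20796959/1296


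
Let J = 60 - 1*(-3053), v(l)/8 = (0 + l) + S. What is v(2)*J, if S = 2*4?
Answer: 249040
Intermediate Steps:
S = 8
v(l) = 64 + 8*l (v(l) = 8*((0 + l) + 8) = 8*(l + 8) = 8*(8 + l) = 64 + 8*l)
J = 3113 (J = 60 + 3053 = 3113)
v(2)*J = (64 + 8*2)*3113 = (64 + 16)*3113 = 80*3113 = 249040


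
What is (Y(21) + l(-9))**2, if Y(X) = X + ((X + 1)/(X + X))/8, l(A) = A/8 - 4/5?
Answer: 64625521/176400 ≈ 366.36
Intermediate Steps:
l(A) = -4/5 + A/8 (l(A) = A*(1/8) - 4*1/5 = A/8 - 4/5 = -4/5 + A/8)
Y(X) = X + (1 + X)/(16*X) (Y(X) = X + ((1 + X)/((2*X)))*(1/8) = X + ((1 + X)*(1/(2*X)))*(1/8) = X + ((1 + X)/(2*X))*(1/8) = X + (1 + X)/(16*X))
(Y(21) + l(-9))**2 = ((1/16 + 21 + (1/16)/21) + (-4/5 + (1/8)*(-9)))**2 = ((1/16 + 21 + (1/16)*(1/21)) + (-4/5 - 9/8))**2 = ((1/16 + 21 + 1/336) - 77/40)**2 = (3539/168 - 77/40)**2 = (8039/420)**2 = 64625521/176400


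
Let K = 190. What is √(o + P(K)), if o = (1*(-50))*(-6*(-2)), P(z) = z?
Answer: I*√410 ≈ 20.248*I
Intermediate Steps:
o = -600 (o = -50*12 = -600)
√(o + P(K)) = √(-600 + 190) = √(-410) = I*√410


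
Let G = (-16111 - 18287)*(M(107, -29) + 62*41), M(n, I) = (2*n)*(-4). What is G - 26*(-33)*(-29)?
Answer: -58019910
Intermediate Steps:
M(n, I) = -8*n
G = -57995028 (G = (-16111 - 18287)*(-8*107 + 62*41) = -34398*(-856 + 2542) = -34398*1686 = -57995028)
G - 26*(-33)*(-29) = -57995028 - 26*(-33)*(-29) = -57995028 + 858*(-29) = -57995028 - 24882 = -58019910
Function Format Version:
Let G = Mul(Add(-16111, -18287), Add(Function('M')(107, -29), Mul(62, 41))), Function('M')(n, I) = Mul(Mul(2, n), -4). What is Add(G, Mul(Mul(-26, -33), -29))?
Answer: -58019910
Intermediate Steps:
Function('M')(n, I) = Mul(-8, n)
G = -57995028 (G = Mul(Add(-16111, -18287), Add(Mul(-8, 107), Mul(62, 41))) = Mul(-34398, Add(-856, 2542)) = Mul(-34398, 1686) = -57995028)
Add(G, Mul(Mul(-26, -33), -29)) = Add(-57995028, Mul(Mul(-26, -33), -29)) = Add(-57995028, Mul(858, -29)) = Add(-57995028, -24882) = -58019910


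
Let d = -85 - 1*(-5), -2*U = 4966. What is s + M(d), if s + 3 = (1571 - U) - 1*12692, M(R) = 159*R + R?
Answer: -21441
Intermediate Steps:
U = -2483 (U = -½*4966 = -2483)
d = -80 (d = -85 + 5 = -80)
M(R) = 160*R
s = -8641 (s = -3 + ((1571 - 1*(-2483)) - 1*12692) = -3 + ((1571 + 2483) - 12692) = -3 + (4054 - 12692) = -3 - 8638 = -8641)
s + M(d) = -8641 + 160*(-80) = -8641 - 12800 = -21441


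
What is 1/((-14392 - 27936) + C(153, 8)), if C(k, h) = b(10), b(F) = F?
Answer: -1/42318 ≈ -2.3631e-5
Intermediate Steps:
C(k, h) = 10
1/((-14392 - 27936) + C(153, 8)) = 1/((-14392 - 27936) + 10) = 1/(-42328 + 10) = 1/(-42318) = -1/42318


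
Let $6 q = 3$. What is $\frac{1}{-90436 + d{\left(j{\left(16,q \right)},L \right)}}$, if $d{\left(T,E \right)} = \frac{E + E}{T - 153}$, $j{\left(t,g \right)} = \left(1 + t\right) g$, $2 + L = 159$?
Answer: $- \frac{289}{26136632} \approx -1.1057 \cdot 10^{-5}$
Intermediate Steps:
$q = \frac{1}{2}$ ($q = \frac{1}{6} \cdot 3 = \frac{1}{2} \approx 0.5$)
$L = 157$ ($L = -2 + 159 = 157$)
$j{\left(t,g \right)} = g \left(1 + t\right)$
$d{\left(T,E \right)} = \frac{2 E}{-153 + T}$
$\frac{1}{-90436 + d{\left(j{\left(16,q \right)},L \right)}} = \frac{1}{-90436 + 2 \cdot 157 \frac{1}{-153 + \frac{1 + 16}{2}}} = \frac{1}{-90436 + 2 \cdot 157 \frac{1}{-153 + \frac{1}{2} \cdot 17}} = \frac{1}{-90436 + 2 \cdot 157 \frac{1}{-153 + \frac{17}{2}}} = \frac{1}{-90436 + 2 \cdot 157 \frac{1}{- \frac{289}{2}}} = \frac{1}{-90436 + 2 \cdot 157 \left(- \frac{2}{289}\right)} = \frac{1}{-90436 - \frac{628}{289}} = \frac{1}{- \frac{26136632}{289}} = - \frac{289}{26136632}$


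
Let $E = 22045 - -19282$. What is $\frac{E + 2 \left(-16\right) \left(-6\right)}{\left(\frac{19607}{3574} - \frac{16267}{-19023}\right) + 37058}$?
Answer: $\frac{2822802158838}{2519937911935} \approx 1.1202$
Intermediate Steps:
$E = 41327$ ($E = 22045 + 19282 = 41327$)
$\frac{E + 2 \left(-16\right) \left(-6\right)}{\left(\frac{19607}{3574} - \frac{16267}{-19023}\right) + 37058} = \frac{41327 + 2 \left(-16\right) \left(-6\right)}{\left(\frac{19607}{3574} - \frac{16267}{-19023}\right) + 37058} = \frac{41327 - -192}{\left(19607 \cdot \frac{1}{3574} - - \frac{16267}{19023}\right) + 37058} = \frac{41327 + 192}{\left(\frac{19607}{3574} + \frac{16267}{19023}\right) + 37058} = \frac{41519}{\frac{431122219}{67988202} + 37058} = \frac{41519}{\frac{2519937911935}{67988202}} = 41519 \cdot \frac{67988202}{2519937911935} = \frac{2822802158838}{2519937911935}$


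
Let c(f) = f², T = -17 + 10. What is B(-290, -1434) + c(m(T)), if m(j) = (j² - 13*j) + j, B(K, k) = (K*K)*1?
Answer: 101789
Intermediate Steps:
T = -7
B(K, k) = K² (B(K, k) = K²*1 = K²)
m(j) = j² - 12*j
B(-290, -1434) + c(m(T)) = (-290)² + (-7*(-12 - 7))² = 84100 + (-7*(-19))² = 84100 + 133² = 84100 + 17689 = 101789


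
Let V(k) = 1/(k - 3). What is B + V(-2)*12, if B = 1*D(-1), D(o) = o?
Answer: -17/5 ≈ -3.4000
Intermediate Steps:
V(k) = 1/(-3 + k)
B = -1 (B = 1*(-1) = -1)
B + V(-2)*12 = -1 + 12/(-3 - 2) = -1 + 12/(-5) = -1 - ⅕*12 = -1 - 12/5 = -17/5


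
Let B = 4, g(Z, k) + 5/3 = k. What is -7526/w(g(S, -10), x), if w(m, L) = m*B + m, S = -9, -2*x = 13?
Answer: 22578/175 ≈ 129.02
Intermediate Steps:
x = -13/2 (x = -1/2*13 = -13/2 ≈ -6.5000)
g(Z, k) = -5/3 + k
w(m, L) = 5*m (w(m, L) = m*4 + m = 4*m + m = 5*m)
-7526/w(g(S, -10), x) = -7526*1/(5*(-5/3 - 10)) = -7526/(5*(-35/3)) = -7526/(-175/3) = -7526*(-3/175) = 22578/175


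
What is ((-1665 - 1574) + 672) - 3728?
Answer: -6295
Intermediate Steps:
((-1665 - 1574) + 672) - 3728 = (-3239 + 672) - 3728 = -2567 - 3728 = -6295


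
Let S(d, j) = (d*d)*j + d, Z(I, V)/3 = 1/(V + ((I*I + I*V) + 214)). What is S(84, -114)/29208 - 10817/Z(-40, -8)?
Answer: -55974757903/7302 ≈ -7.6657e+6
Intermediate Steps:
Z(I, V) = 3/(214 + V + I**2 + I*V) (Z(I, V) = 3/(V + ((I*I + I*V) + 214)) = 3/(V + ((I**2 + I*V) + 214)) = 3/(V + (214 + I**2 + I*V)) = 3/(214 + V + I**2 + I*V))
S(d, j) = d + j*d**2 (S(d, j) = d**2*j + d = j*d**2 + d = d + j*d**2)
S(84, -114)/29208 - 10817/Z(-40, -8) = (84*(1 + 84*(-114)))/29208 - 10817/(3/(214 - 8 + (-40)**2 - 40*(-8))) = (84*(1 - 9576))*(1/29208) - 10817/(3/(214 - 8 + 1600 + 320)) = (84*(-9575))*(1/29208) - 10817/(3/2126) = -804300*1/29208 - 10817/(3*(1/2126)) = -67025/2434 - 10817/3/2126 = -67025/2434 - 10817*2126/3 = -67025/2434 - 22996942/3 = -55974757903/7302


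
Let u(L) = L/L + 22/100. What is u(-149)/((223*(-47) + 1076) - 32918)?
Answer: -61/2116150 ≈ -2.8826e-5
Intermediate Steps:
u(L) = 61/50 (u(L) = 1 + 22*(1/100) = 1 + 11/50 = 61/50)
u(-149)/((223*(-47) + 1076) - 32918) = 61/(50*((223*(-47) + 1076) - 32918)) = 61/(50*((-10481 + 1076) - 32918)) = 61/(50*(-9405 - 32918)) = (61/50)/(-42323) = (61/50)*(-1/42323) = -61/2116150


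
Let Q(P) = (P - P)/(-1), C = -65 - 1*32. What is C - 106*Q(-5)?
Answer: -97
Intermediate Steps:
C = -97 (C = -65 - 32 = -97)
Q(P) = 0 (Q(P) = 0*(-1) = 0)
C - 106*Q(-5) = -97 - 106*0 = -97 + 0 = -97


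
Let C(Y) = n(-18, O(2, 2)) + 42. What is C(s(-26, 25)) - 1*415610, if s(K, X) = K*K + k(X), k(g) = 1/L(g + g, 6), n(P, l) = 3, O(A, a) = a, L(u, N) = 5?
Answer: -415565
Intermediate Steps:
k(g) = ⅕ (k(g) = 1/5 = ⅕)
s(K, X) = ⅕ + K² (s(K, X) = K*K + ⅕ = K² + ⅕ = ⅕ + K²)
C(Y) = 45 (C(Y) = 3 + 42 = 45)
C(s(-26, 25)) - 1*415610 = 45 - 1*415610 = 45 - 415610 = -415565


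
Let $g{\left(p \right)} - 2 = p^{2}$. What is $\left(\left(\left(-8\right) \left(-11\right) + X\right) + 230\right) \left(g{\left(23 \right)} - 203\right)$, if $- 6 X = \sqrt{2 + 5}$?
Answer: $104304 - \frac{164 \sqrt{7}}{3} \approx 1.0416 \cdot 10^{5}$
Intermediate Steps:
$g{\left(p \right)} = 2 + p^{2}$
$X = - \frac{\sqrt{7}}{6}$ ($X = - \frac{\sqrt{2 + 5}}{6} = - \frac{\sqrt{7}}{6} \approx -0.44096$)
$\left(\left(\left(-8\right) \left(-11\right) + X\right) + 230\right) \left(g{\left(23 \right)} - 203\right) = \left(\left(\left(-8\right) \left(-11\right) - \frac{\sqrt{7}}{6}\right) + 230\right) \left(\left(2 + 23^{2}\right) - 203\right) = \left(\left(88 - \frac{\sqrt{7}}{6}\right) + 230\right) \left(\left(2 + 529\right) - 203\right) = \left(318 - \frac{\sqrt{7}}{6}\right) \left(531 - 203\right) = \left(318 - \frac{\sqrt{7}}{6}\right) 328 = 104304 - \frac{164 \sqrt{7}}{3}$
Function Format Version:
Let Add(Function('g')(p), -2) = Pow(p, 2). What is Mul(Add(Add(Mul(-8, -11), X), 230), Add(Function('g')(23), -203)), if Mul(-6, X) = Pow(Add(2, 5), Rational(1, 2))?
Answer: Add(104304, Mul(Rational(-164, 3), Pow(7, Rational(1, 2)))) ≈ 1.0416e+5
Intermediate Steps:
Function('g')(p) = Add(2, Pow(p, 2))
X = Mul(Rational(-1, 6), Pow(7, Rational(1, 2))) (X = Mul(Rational(-1, 6), Pow(Add(2, 5), Rational(1, 2))) = Mul(Rational(-1, 6), Pow(7, Rational(1, 2))) ≈ -0.44096)
Mul(Add(Add(Mul(-8, -11), X), 230), Add(Function('g')(23), -203)) = Mul(Add(Add(Mul(-8, -11), Mul(Rational(-1, 6), Pow(7, Rational(1, 2)))), 230), Add(Add(2, Pow(23, 2)), -203)) = Mul(Add(Add(88, Mul(Rational(-1, 6), Pow(7, Rational(1, 2)))), 230), Add(Add(2, 529), -203)) = Mul(Add(318, Mul(Rational(-1, 6), Pow(7, Rational(1, 2)))), Add(531, -203)) = Mul(Add(318, Mul(Rational(-1, 6), Pow(7, Rational(1, 2)))), 328) = Add(104304, Mul(Rational(-164, 3), Pow(7, Rational(1, 2))))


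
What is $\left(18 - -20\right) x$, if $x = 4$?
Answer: $152$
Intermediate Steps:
$\left(18 - -20\right) x = \left(18 - -20\right) 4 = \left(18 + \left(-3 + 23\right)\right) 4 = \left(18 + 20\right) 4 = 38 \cdot 4 = 152$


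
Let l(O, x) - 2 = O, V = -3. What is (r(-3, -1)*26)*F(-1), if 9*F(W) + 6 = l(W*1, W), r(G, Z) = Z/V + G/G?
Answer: -520/27 ≈ -19.259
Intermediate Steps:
l(O, x) = 2 + O
r(G, Z) = 1 - Z/3 (r(G, Z) = Z/(-3) + G/G = Z*(-⅓) + 1 = -Z/3 + 1 = 1 - Z/3)
F(W) = -4/9 + W/9 (F(W) = -⅔ + (2 + W*1)/9 = -⅔ + (2 + W)/9 = -⅔ + (2/9 + W/9) = -4/9 + W/9)
(r(-3, -1)*26)*F(-1) = ((1 - ⅓*(-1))*26)*(-4/9 + (⅑)*(-1)) = ((1 + ⅓)*26)*(-4/9 - ⅑) = ((4/3)*26)*(-5/9) = (104/3)*(-5/9) = -520/27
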